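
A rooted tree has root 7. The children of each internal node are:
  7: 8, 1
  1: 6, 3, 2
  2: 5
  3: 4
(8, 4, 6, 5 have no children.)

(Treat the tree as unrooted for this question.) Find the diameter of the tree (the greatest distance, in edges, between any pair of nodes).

BFS from 4 reaches 5 last, at distance 4; BFS from 5 confirms no node is farther.
Path: 4-3-1-2-5.

4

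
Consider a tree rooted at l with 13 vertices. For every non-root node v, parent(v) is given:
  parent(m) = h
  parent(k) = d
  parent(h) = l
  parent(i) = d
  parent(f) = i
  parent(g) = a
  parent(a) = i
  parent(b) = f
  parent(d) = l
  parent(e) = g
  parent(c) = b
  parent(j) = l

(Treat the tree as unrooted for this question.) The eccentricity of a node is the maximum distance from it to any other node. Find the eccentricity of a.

5

Distances from a peak at 5, attained at m.
a-i-d-l-h-m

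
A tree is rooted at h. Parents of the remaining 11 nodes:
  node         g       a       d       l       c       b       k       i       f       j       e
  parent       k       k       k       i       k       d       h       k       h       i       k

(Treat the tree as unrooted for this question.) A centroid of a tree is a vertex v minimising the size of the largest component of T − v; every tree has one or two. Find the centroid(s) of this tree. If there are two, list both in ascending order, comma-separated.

k

Removing k splits the tree into components of sizes 3, 2, 2, 1, 1, 1, 1; the largest is 3 ≤ ⌊12/2⌋ = 6.
Every other node leaves some component of size > 6, so the centroid is unique.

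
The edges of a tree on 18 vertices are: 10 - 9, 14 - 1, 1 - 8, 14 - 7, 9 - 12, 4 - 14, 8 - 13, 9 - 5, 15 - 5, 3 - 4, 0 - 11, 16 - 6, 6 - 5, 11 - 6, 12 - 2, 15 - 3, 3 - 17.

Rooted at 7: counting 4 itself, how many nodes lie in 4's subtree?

4's subtree: {4, 3, 15, 17, 5, 6, 9, 11, 16, 10, 12, 0, 2}, size 13.

13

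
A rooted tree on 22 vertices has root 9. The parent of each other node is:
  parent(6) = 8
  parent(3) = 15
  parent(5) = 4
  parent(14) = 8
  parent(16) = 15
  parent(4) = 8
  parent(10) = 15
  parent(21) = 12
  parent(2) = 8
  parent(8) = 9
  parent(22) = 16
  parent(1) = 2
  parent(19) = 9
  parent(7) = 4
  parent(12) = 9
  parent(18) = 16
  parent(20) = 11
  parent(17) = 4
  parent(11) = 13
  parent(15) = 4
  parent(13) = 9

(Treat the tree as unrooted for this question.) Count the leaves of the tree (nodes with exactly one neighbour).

13

The leaves are 1, 3, 5, 6, 7, 10, 14, 17, 18, 19, 20, 21, 22.
That is 13 leaves.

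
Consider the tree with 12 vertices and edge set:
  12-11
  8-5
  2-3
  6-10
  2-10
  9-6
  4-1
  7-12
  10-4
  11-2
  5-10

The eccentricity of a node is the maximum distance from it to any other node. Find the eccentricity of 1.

The node farthest from 1 is 7, via 1–4–10–2–11–12–7 — 6 edges.

6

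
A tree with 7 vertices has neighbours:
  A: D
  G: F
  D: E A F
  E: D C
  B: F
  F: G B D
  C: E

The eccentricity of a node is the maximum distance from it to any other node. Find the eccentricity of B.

A farthest node from B is C.
The path B-F-D-E-C has 4 edges.

4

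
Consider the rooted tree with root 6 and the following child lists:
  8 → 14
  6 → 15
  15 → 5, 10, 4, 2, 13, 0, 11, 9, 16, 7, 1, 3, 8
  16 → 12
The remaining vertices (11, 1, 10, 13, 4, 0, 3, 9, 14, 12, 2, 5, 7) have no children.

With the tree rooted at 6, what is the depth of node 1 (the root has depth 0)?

Climbing from 1 to the root: 1 – 15 – 6. That's 2 steps.

2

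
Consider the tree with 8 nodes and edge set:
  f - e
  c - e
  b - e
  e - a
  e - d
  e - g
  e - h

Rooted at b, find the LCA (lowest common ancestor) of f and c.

e

f's ancestor chain is f, e, b and c's is c, e, b; they first meet at e.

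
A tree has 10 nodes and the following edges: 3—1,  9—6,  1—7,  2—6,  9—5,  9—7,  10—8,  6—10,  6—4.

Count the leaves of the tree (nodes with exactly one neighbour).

5

The leaves are 2, 3, 4, 5, 8.
That is 5 leaves.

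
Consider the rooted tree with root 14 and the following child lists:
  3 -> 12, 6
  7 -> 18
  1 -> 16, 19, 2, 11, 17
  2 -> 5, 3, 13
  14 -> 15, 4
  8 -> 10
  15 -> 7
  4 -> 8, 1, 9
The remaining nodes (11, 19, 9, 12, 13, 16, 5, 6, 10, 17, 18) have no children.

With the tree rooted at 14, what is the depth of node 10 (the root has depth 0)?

3

Climbing from 10 to the root: 10–8–4–14. That's 3 steps.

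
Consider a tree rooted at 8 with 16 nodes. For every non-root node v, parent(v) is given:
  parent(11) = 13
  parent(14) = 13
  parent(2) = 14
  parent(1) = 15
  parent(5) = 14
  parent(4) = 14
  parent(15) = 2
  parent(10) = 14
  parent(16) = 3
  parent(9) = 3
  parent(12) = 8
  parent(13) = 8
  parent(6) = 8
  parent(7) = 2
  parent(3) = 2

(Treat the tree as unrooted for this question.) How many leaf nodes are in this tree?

10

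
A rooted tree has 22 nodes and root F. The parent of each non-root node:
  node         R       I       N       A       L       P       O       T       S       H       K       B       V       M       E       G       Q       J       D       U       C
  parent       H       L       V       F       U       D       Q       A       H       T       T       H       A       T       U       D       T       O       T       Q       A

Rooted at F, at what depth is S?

Climbing from S to the root: S → H → T → A → F. That's 4 steps.

4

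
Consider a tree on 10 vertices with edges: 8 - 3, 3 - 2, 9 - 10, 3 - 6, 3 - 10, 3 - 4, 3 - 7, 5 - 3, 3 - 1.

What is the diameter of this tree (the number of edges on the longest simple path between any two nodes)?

3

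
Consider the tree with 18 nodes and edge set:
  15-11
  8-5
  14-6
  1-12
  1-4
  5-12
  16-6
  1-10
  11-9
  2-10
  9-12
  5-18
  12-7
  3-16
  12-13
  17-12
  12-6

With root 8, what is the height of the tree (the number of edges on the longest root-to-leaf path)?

5

A deepest node is 15, reached by 8–5–12–9–11–15.
That path has 5 edges, so the height is 5.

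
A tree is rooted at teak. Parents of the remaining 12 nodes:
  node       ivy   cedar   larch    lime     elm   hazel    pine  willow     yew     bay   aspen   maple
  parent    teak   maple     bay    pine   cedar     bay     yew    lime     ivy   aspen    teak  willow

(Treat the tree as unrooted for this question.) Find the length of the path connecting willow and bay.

willow–lime–pine–yew–ivy–teak–aspen–bay: 7 edges.

7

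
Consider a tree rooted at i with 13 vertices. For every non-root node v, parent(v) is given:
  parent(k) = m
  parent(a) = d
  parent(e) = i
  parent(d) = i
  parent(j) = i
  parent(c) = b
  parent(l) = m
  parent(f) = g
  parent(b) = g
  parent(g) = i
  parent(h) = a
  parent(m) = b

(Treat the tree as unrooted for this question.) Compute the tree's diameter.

7

BFS from h reaches l last, at distance 7; BFS from l confirms no node is farther.
Path: h – a – d – i – g – b – m – l.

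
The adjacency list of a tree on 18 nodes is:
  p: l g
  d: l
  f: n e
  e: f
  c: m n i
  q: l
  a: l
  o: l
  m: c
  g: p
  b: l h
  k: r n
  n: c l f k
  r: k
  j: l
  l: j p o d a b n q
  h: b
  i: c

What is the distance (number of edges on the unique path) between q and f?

3

q–l–n–f: 3 edges.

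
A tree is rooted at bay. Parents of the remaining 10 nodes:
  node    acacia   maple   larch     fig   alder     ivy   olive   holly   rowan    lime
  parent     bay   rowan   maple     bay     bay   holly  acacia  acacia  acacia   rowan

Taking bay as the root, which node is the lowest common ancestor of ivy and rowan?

ivy's ancestor chain is ivy, holly, acacia, bay and rowan's is rowan, acacia, bay; they first meet at acacia.

acacia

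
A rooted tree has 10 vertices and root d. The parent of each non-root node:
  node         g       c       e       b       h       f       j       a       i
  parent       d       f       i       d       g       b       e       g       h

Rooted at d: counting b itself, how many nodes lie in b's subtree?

b's subtree: {b, f, c}, size 3.

3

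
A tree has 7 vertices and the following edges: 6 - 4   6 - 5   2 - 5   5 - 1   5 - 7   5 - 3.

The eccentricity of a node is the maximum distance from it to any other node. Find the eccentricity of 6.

2

A farthest node from 6 is 3 (7, 2, 1 also at distance 2).
The path 6–5–3 has 2 edges.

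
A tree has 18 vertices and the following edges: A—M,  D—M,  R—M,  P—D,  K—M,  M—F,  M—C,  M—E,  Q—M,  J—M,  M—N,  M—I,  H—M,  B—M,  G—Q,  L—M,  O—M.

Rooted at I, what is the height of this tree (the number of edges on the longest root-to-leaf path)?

3

The longest root-to-leaf path is I-M-Q-G (3 edges).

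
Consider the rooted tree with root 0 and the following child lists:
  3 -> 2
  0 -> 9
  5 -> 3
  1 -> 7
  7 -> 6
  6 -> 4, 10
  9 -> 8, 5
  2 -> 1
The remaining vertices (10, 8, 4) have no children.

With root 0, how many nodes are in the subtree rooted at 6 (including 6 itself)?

6's subtree: {6, 10, 4}, size 3.

3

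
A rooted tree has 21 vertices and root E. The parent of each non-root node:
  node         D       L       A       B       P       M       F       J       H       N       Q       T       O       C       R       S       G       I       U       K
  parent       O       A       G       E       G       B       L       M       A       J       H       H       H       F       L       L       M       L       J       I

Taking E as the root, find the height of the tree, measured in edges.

The longest root-to-leaf path is E → B → M → G → A → L → F → C (7 edges).

7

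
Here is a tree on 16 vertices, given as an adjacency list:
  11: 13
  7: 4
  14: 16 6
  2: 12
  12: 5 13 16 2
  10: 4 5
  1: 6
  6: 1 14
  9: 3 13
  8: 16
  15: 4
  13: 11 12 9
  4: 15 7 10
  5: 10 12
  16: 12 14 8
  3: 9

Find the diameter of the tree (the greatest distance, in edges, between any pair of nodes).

Starting from 7, a farthest node is 1 at distance 8.
One longest path: 7 – 4 – 10 – 5 – 12 – 16 – 14 – 6 – 1.
So the diameter is 8.

8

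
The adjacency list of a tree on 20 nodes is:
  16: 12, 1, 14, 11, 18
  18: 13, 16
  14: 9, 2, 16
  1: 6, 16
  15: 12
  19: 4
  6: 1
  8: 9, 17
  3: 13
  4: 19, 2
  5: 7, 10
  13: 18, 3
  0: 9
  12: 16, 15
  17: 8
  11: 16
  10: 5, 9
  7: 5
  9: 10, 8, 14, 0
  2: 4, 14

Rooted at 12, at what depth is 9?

3

12 → 16 → 14 → 9 — 3 edges.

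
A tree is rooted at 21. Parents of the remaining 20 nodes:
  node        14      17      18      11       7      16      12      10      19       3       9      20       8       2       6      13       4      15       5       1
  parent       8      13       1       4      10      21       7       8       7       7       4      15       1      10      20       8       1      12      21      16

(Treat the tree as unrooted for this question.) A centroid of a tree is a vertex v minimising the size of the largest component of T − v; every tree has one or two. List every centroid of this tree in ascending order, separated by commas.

8

If 8 is removed the pieces have sizes 9, 8, 2, 1, all ≤ ⌊21/2⌋ = 10.
No neighbour of 8 does as well, so 8 is the unique centroid.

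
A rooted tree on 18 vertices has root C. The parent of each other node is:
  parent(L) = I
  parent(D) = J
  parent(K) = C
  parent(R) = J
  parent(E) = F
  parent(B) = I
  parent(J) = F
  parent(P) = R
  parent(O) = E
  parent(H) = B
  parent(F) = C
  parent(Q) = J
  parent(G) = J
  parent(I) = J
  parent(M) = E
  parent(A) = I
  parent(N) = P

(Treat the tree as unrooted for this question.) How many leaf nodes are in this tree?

The leaves are A, D, G, H, K, L, M, N, O, Q.
That is 10 leaves.

10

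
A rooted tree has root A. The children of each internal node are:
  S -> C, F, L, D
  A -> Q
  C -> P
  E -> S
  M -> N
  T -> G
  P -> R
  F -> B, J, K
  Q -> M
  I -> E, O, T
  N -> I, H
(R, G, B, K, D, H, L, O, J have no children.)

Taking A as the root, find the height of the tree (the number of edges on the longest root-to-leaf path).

9

R sits deepest: A → Q → M → N → I → E → S → C → P → R — 9 edges from the root.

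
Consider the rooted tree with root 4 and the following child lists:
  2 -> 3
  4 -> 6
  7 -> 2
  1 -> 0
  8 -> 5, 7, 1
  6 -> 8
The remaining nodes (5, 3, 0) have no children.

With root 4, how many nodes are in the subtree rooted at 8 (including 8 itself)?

Descendants of 8 (including itself): 8, 1, 5, 7, 0, 2, 3. That's 7.

7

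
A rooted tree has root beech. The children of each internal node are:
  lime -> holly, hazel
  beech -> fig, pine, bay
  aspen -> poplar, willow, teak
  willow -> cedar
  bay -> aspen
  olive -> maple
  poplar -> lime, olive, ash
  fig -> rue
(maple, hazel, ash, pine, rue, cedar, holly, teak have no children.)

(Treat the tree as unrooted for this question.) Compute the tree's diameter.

BFS from rue reaches holly last, at distance 7; BFS from holly confirms no node is farther.
Path: rue–fig–beech–bay–aspen–poplar–lime–holly.

7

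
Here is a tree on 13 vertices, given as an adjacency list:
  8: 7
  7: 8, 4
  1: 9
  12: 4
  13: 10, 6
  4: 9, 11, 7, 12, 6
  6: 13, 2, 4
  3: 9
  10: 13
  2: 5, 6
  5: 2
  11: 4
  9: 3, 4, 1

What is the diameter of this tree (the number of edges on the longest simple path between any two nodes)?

5

Starting from 10, a farthest node is 3 at distance 5.
One longest path: 10 - 13 - 6 - 4 - 9 - 3.
So the diameter is 5.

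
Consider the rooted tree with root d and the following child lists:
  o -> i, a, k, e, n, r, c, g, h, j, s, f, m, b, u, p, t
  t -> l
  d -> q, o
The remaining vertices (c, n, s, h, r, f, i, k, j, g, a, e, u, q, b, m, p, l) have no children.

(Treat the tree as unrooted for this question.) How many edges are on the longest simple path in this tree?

4

BFS from l reaches q last, at distance 4; BFS from q confirms no node is farther.
Path: l - t - o - d - q.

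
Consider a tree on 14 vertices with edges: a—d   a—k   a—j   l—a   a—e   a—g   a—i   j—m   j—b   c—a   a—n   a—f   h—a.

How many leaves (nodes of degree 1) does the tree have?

Degree-1 nodes: b, c, d, e, f, g, h, i, k, l, m, n — 12 of them.

12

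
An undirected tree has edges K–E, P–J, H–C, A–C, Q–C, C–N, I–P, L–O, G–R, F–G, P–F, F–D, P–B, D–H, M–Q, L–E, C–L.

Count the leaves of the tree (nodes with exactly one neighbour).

Exactly 9 nodes have a single neighbour: A, B, I, J, K, M, N, O, R.

9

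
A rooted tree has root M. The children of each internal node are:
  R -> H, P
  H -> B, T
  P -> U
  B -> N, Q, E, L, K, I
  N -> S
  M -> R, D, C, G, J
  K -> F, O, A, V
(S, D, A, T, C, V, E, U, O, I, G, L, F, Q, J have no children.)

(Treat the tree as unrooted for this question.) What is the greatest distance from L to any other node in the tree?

5

The node farthest from L is U (C, D, J, G also at distance 5), via L–B–H–R–P–U — 5 edges.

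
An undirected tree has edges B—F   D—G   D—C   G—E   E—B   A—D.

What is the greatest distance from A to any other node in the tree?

5

Distances from A peak at 5, attained at F.
A–D–G–E–B–F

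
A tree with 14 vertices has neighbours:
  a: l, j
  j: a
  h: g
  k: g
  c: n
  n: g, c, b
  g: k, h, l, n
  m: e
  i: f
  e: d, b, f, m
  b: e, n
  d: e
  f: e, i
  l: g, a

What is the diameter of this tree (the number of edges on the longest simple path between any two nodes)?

8

A longest path is j – a – l – g – n – b – e – f – i, with 8 edges.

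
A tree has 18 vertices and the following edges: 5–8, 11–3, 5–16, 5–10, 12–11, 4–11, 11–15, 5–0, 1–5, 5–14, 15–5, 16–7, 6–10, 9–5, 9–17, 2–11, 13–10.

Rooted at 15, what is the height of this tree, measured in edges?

3

13 sits deepest: 15 – 5 – 10 – 13 — 3 edges from the root.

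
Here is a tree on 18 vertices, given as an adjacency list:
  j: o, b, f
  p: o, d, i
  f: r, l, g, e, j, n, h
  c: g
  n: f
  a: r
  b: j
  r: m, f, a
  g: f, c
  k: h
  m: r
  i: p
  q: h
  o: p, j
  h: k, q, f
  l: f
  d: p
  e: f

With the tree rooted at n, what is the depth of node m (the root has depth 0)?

3

Path from n to m: n – f – r – m, which has 3 edges.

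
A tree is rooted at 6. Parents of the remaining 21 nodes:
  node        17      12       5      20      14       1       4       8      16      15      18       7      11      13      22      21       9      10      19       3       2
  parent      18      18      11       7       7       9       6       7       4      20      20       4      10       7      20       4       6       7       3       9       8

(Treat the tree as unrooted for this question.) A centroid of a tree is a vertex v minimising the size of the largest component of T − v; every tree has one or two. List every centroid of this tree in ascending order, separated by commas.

Delete 7: the remaining components have sizes 8, 6, 3, 2, 1, 1. Max 8 ≤ 11, so 7 is a centroid.
No neighbour of 7 does as well, so 7 is the unique centroid.

7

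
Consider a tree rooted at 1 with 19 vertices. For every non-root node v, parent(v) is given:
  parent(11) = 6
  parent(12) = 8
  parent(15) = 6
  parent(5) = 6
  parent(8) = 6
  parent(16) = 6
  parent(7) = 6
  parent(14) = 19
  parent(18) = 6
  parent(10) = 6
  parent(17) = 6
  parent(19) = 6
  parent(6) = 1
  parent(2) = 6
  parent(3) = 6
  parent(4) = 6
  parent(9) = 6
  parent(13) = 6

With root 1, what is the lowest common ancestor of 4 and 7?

6

Path 4→root: 4 6 1; path 7→root: 7 6 1.
First common node: 6.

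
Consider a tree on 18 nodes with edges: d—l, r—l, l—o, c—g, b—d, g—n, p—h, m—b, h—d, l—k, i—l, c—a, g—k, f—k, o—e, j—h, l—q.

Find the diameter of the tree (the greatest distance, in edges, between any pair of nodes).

BFS from a reaches j last, at distance 7; BFS from j confirms no node is farther.
Path: a-c-g-k-l-d-h-j.

7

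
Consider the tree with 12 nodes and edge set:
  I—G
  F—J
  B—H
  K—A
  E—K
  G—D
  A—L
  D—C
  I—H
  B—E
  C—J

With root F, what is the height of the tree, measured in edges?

11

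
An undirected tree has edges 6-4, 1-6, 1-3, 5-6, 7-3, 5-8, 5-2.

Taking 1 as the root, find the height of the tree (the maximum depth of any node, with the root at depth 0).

2 sits deepest: 1–6–5–2 — 3 edges from the root.

3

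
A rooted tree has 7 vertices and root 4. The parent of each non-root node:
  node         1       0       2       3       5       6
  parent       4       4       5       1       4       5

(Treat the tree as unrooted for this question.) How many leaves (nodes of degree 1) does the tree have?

The leaves are 0, 2, 3, 6.
That is 4 leaves.

4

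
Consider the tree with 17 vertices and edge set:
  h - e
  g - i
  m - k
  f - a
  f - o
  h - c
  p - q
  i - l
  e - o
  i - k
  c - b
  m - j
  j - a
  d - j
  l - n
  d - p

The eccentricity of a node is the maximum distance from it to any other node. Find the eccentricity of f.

7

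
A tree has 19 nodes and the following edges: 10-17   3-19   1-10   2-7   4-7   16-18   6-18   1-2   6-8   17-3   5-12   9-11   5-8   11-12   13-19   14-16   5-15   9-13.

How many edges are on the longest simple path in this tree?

17

A longest path is 4 – 7 – 2 – 1 – 10 – 17 – 3 – 19 – 13 – 9 – 11 – 12 – 5 – 8 – 6 – 18 – 16 – 14, with 17 edges.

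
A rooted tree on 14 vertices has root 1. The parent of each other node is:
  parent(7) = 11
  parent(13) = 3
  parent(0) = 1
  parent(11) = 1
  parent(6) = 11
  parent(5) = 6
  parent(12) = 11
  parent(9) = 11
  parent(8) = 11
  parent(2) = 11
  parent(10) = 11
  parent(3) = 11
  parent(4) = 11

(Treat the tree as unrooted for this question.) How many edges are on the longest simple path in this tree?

4

BFS from 0 reaches 5 last, at distance 4; BFS from 5 confirms no node is farther.
Path: 0 – 1 – 11 – 6 – 5.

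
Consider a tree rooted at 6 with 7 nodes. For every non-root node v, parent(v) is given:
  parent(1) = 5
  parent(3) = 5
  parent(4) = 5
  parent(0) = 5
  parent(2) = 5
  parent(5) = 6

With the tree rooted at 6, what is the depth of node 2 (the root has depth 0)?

Path from 6 to 2: 6 – 5 – 2, which has 2 edges.

2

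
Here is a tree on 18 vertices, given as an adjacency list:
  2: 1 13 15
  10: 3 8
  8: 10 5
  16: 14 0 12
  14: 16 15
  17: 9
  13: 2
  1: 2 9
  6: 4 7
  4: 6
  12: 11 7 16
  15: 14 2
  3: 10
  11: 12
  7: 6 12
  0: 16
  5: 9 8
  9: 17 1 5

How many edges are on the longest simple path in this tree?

13

BFS from 3 reaches 4 last, at distance 13; BFS from 4 confirms no node is farther.
Path: 3-10-8-5-9-1-2-15-14-16-12-7-6-4.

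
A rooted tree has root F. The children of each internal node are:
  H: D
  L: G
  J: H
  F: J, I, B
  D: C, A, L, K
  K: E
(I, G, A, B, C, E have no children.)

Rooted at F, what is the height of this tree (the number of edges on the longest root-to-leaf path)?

5

A deepest node is E, reached by F-J-H-D-K-E.
That path has 5 edges, so the height is 5.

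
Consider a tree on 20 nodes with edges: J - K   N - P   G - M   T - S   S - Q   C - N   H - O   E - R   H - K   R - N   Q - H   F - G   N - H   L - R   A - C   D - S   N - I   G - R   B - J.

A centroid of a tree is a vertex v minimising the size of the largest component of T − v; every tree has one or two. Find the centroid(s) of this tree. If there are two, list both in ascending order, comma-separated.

N

Removing N splits the tree into components of sizes 9, 6, 2, 1, 1; the largest is 9 ≤ ⌊20/2⌋ = 10.
No neighbour of N does as well, so N is the unique centroid.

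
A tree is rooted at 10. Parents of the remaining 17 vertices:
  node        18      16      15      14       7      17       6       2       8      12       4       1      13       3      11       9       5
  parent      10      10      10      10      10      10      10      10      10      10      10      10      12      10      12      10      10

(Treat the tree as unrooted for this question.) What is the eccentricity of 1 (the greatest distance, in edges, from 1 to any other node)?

3

A farthest node from 1 is 13 (11 also at distance 3).
The path 1-10-12-13 has 3 edges.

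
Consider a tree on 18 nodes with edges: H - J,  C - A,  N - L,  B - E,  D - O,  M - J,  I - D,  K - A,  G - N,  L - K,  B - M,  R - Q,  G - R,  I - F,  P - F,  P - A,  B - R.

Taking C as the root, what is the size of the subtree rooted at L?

10

The subtree rooted at L contains: L, N, G, R, Q, B, E, M, J, H — 10 nodes.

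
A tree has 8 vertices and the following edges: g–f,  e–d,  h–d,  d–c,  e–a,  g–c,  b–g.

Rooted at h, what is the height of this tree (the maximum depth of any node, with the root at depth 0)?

The longest root-to-leaf path is h – d – c – g – b (4 edges).

4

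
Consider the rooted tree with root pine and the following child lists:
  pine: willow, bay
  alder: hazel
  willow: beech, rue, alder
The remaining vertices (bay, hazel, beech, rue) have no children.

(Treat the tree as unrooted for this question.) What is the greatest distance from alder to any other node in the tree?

The node farthest from alder is bay, via alder–willow–pine–bay — 3 edges.

3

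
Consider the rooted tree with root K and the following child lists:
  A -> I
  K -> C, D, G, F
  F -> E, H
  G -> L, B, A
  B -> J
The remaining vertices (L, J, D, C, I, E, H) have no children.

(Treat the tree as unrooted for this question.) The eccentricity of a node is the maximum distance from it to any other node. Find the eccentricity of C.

4

The node farthest from C is J (I also at distance 4), via C – K – G – B – J — 4 edges.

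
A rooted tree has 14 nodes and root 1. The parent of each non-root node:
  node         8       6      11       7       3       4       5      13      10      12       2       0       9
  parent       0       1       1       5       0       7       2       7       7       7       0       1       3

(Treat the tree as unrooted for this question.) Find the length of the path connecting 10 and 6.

Walking from 10: 10 – 7 – 5 – 2 – 0 – 1 – 6. Length 6.

6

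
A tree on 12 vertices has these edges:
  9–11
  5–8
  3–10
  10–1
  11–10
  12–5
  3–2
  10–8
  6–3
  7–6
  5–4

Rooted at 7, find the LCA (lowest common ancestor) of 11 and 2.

Ancestors of 11 (toward the root): 11, 10, 3, 6, 7.
Ancestors of 2: 2, 3, 6, 7.
The deepest node appearing in both lists is 3.

3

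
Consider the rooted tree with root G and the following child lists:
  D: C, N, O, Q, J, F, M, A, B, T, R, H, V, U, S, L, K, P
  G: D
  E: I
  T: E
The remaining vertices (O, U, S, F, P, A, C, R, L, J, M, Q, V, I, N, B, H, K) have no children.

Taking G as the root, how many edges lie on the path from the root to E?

Path from G to E: G–D–T–E, which has 3 edges.

3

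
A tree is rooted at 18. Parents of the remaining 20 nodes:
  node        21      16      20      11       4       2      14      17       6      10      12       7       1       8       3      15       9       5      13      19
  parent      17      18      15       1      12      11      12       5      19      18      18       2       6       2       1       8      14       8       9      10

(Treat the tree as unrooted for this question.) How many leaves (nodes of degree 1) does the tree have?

7

Degree-1 nodes: 3, 4, 7, 13, 16, 20, 21 — 7 of them.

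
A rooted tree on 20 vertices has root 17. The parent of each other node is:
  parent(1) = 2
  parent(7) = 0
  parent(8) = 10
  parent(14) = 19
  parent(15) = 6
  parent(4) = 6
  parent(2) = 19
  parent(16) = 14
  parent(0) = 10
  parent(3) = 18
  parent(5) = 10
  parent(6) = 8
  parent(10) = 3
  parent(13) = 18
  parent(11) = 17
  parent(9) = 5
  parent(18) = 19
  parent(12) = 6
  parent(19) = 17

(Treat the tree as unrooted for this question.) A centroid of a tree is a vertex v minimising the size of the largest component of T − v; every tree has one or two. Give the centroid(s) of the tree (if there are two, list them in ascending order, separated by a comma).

Removing 10 splits the tree into components of sizes 10, 5, 2, 2; the largest is 10 ≤ ⌊20/2⌋ = 10.
3 is adjacent to 10 and is also a centroid (the largest component after removing it is likewise 10).

3, 10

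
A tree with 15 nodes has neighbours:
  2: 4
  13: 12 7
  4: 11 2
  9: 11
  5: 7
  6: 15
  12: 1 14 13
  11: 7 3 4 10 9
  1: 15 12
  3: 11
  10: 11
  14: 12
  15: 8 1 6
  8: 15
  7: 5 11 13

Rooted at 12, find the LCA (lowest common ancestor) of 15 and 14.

15's ancestor chain is 15, 1, 12 and 14's is 14, 12; they first meet at 12.

12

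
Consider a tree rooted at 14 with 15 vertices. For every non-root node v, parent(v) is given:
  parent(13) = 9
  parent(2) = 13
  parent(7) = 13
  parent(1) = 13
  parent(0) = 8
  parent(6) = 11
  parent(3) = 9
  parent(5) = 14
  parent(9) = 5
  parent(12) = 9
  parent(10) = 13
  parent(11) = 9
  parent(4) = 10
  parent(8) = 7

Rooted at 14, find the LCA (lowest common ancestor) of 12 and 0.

9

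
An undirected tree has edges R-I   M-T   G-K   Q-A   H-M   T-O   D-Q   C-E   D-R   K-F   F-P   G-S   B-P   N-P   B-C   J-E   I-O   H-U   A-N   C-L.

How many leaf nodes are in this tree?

4

Exactly 4 nodes have a single neighbour: J, L, S, U.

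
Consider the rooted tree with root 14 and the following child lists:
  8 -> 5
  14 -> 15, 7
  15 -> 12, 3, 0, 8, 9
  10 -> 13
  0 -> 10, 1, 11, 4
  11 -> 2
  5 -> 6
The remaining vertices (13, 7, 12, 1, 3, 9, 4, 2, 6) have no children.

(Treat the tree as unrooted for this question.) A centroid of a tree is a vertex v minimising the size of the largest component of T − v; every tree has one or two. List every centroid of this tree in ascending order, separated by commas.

Removing 15 splits the tree into components of sizes 7, 3, 2, 1, 1, 1; the largest is 7 ≤ ⌊16/2⌋ = 8.
No neighbour of 15 does as well, so 15 is the unique centroid.

15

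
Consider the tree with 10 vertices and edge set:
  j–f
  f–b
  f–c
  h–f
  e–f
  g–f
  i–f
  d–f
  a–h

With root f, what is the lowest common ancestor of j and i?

f

Path j→root: j f; path i→root: i f.
First common node: f.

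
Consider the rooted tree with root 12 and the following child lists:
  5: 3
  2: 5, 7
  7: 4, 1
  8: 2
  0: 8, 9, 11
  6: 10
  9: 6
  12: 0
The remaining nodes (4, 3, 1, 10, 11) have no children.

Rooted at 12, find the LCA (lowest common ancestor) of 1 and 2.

Ancestors of 1 (toward the root): 1, 7, 2, 8, 0, 12.
Ancestors of 2: 2, 8, 0, 12.
The deepest node appearing in both lists is 2.

2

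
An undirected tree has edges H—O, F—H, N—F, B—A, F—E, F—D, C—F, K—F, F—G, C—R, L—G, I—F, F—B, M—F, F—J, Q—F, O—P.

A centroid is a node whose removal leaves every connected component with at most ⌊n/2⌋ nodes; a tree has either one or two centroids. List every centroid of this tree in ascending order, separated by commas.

If F is removed the pieces have sizes 3, 2, 2, 2, 1, 1, 1, 1, 1, 1, 1, 1, all ≤ ⌊18/2⌋ = 9.
No neighbour of F does as well, so F is the unique centroid.

F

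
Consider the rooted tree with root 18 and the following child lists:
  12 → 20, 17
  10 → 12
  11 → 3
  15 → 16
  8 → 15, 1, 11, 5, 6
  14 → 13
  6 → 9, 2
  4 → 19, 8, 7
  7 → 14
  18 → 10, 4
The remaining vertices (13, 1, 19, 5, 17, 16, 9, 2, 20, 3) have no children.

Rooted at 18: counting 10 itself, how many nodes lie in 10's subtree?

Descendants of 10 (including itself): 10, 12, 17, 20. That's 4.

4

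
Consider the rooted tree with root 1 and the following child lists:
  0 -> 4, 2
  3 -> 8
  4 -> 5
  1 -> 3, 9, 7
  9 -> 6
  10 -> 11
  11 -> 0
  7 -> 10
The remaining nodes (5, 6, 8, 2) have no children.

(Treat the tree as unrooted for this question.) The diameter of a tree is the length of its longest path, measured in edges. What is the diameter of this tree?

BFS from 5 reaches 6 last, at distance 8; BFS from 6 confirms no node is farther.
Path: 5-4-0-11-10-7-1-9-6.

8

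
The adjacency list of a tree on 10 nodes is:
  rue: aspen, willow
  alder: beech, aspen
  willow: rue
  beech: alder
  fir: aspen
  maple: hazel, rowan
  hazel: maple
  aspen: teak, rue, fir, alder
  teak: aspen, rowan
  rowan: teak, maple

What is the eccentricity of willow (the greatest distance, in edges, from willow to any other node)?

The node farthest from willow is hazel, via willow–rue–aspen–teak–rowan–maple–hazel — 6 edges.

6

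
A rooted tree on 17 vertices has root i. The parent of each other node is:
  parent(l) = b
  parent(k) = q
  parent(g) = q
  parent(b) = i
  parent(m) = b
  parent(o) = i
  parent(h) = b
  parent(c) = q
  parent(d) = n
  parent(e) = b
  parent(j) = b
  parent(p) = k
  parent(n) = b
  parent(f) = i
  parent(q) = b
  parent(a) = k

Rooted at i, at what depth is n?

i – b – n — 2 edges.

2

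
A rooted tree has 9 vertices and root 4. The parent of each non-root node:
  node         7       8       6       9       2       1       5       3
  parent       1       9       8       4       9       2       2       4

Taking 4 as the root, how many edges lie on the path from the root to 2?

Path from 4 to 2: 4 – 9 – 2, which has 2 edges.

2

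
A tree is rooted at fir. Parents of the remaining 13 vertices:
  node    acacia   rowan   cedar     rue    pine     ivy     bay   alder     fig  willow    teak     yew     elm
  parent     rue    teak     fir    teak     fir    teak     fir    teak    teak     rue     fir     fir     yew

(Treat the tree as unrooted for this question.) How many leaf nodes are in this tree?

10

Exactly 10 nodes have a single neighbour: acacia, alder, bay, cedar, elm, fig, ivy, pine, rowan, willow.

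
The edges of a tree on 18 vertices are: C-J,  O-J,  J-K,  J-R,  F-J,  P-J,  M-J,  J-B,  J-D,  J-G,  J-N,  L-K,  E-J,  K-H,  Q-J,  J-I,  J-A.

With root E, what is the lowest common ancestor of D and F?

D's ancestor chain is D, J, E and F's is F, J, E; they first meet at J.

J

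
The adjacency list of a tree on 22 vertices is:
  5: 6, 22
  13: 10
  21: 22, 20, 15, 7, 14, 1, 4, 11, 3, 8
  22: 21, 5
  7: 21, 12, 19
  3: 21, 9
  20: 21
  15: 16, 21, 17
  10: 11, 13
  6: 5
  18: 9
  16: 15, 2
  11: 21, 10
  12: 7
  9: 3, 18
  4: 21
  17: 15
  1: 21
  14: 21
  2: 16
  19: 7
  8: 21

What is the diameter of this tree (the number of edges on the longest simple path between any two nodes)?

BFS from 18 reaches 2 last, at distance 6; BFS from 2 confirms no node is farther.
Path: 18-9-3-21-15-16-2.

6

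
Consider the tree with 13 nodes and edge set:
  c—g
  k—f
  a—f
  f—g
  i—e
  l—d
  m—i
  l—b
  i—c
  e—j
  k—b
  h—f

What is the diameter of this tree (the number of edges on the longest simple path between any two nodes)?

A longest path is d–l–b–k–f–g–c–i–e–j, with 9 edges.

9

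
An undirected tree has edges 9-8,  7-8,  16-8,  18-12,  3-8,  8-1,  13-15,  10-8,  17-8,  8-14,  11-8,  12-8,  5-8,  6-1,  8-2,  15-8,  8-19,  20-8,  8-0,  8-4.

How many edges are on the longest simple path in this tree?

Starting from 6, a farthest node is 13 at distance 4.
One longest path: 6-1-8-15-13.
So the diameter is 4.

4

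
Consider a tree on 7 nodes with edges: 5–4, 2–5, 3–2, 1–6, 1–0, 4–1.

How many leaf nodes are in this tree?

3

The leaves are 0, 3, 6.
That is 3 leaves.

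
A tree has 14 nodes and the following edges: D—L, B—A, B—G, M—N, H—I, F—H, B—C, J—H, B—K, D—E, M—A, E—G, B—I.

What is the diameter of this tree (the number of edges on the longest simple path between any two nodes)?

7

Starting from L, a farthest node is J at distance 7.
One longest path: L – D – E – G – B – I – H – J.
So the diameter is 7.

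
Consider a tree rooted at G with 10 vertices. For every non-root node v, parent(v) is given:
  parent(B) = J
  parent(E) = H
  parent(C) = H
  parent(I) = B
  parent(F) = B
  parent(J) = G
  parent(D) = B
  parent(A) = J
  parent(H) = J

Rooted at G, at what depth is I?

Path from G to I: G–J–B–I, which has 3 edges.

3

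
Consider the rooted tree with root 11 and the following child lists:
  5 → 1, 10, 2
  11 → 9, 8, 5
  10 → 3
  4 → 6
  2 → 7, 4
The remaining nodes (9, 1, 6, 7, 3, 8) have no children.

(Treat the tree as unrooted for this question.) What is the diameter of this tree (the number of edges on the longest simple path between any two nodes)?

5

Starting from 6, a farthest node is 3 at distance 5.
One longest path: 6 - 4 - 2 - 5 - 10 - 3.
So the diameter is 5.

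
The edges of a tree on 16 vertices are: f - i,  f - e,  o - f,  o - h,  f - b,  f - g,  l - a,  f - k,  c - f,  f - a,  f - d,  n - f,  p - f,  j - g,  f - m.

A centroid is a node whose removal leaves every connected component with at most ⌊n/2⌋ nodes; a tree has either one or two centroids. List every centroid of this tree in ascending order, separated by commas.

f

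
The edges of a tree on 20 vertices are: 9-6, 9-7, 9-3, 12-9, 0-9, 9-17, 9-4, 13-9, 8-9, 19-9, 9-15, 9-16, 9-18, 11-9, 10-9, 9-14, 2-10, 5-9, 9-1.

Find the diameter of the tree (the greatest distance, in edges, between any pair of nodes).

BFS from 2 reaches 14 last, at distance 3; BFS from 14 confirms no node is farther.
Path: 2–10–9–14.

3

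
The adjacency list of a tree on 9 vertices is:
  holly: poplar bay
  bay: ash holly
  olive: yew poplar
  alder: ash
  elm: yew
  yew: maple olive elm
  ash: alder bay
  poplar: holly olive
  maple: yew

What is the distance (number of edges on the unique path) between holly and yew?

3

Walking from holly: holly – poplar – olive – yew. Length 3.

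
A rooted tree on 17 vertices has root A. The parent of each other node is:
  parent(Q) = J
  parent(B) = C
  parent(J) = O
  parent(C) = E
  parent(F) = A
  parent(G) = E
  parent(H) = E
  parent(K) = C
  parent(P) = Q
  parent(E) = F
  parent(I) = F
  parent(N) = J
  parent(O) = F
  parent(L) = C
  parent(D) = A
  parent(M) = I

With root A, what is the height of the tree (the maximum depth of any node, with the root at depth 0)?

The longest root-to-leaf path is A – F – O – J – Q – P (5 edges).

5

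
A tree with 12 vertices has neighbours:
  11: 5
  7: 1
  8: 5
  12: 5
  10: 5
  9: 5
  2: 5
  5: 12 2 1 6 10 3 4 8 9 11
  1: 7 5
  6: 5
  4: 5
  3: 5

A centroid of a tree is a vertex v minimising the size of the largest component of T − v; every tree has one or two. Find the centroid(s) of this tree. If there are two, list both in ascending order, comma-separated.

Delete 5: the remaining components have sizes 2, 1, 1, 1, 1, 1, 1, 1, 1, 1. Max 2 ≤ 6, so 5 is a centroid.
No neighbour of 5 does as well, so 5 is the unique centroid.

5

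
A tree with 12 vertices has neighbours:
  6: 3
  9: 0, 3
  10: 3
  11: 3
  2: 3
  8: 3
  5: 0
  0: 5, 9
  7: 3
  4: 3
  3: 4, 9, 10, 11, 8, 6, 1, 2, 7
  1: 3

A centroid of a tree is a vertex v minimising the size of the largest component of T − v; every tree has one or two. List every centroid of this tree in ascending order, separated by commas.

3

Removing 3 splits the tree into components of sizes 3, 1, 1, 1, 1, 1, 1, 1, 1; the largest is 3 ≤ ⌊12/2⌋ = 6.
Every other node leaves some component of size > 6, so the centroid is unique.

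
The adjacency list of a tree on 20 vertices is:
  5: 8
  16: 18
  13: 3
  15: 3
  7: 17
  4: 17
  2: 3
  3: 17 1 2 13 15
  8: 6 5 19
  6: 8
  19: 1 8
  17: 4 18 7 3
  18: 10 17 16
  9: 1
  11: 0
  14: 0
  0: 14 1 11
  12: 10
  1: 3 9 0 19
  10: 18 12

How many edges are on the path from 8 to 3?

3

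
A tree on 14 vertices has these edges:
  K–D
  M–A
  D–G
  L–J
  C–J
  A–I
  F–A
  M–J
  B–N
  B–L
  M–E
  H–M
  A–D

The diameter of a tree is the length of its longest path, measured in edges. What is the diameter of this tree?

7

A longest path is N-B-L-J-M-A-D-G, with 7 edges.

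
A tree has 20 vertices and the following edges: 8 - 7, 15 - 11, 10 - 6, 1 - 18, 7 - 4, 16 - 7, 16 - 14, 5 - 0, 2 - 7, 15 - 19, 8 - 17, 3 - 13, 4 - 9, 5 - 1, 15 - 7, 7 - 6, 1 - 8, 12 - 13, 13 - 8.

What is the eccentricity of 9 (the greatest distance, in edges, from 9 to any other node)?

6

Distances from 9 peak at 6, attained at 0.
9 – 4 – 7 – 8 – 1 – 5 – 0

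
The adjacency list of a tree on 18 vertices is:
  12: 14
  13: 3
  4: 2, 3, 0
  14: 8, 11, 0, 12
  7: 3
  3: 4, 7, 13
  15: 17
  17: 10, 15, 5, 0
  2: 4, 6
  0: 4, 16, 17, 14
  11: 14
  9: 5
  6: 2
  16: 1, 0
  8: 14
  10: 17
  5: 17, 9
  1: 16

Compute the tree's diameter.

6

Starting from 6, a farthest node is 9 at distance 6.
One longest path: 6-2-4-0-17-5-9.
So the diameter is 6.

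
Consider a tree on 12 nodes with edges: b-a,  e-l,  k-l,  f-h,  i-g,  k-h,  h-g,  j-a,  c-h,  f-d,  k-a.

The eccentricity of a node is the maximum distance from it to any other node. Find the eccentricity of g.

4

The node farthest from g is b (j, e also at distance 4), via g-h-k-a-b — 4 edges.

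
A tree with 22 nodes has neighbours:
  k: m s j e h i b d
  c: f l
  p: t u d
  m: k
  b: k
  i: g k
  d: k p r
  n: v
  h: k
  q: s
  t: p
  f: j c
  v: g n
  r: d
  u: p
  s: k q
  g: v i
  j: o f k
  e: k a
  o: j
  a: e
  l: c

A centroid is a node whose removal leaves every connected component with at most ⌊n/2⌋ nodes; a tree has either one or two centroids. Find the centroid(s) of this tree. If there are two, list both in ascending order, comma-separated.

k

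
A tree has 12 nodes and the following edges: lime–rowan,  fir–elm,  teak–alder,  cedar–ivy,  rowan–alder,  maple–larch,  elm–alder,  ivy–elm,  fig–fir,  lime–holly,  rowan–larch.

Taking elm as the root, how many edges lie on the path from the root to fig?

2

elm – fir – fig — 2 edges.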